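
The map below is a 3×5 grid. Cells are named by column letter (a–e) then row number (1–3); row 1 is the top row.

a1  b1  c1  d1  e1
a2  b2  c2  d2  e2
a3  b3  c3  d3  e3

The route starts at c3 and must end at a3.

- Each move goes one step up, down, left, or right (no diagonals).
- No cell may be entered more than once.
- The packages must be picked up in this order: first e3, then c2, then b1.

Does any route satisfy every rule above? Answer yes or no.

One route that works: c3 → d3 → e3 → e2 → d2 → c2 → c1 → b1 → b2 → b3 → a3.

yes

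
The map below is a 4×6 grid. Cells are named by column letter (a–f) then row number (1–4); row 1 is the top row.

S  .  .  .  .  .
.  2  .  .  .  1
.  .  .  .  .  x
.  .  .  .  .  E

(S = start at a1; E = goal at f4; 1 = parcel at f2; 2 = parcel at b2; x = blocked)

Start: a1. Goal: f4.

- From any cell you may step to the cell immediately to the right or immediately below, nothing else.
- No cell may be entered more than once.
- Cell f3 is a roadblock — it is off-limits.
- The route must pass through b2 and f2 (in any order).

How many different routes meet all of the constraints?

0

A right/down-only route from a1 to f4 makes exactly 3 down-moves and 5 right-moves in some order.
With no other constraints that would be C(8,3) = 56 routes.
A monotone route can only reach the required cells in the order b2, f2, so split there and multiply the segment counts (each segment already excludes blocked cells): a1→b2: 2; b2→f2: 1; f2→f4: 0; product = 0.
No route satisfies every constraint, so the count is 0.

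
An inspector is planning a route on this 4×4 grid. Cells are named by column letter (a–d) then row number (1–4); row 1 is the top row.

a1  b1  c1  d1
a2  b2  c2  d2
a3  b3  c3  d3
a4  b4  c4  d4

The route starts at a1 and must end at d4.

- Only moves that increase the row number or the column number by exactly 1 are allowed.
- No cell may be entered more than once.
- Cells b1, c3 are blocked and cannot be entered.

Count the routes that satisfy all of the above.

A right/down-only route from a1 to d4 makes exactly 3 down-moves and 3 right-moves in some order.
With no other constraints that would be C(6,3) = 20 routes.
Subtract routes through each blocked cell (inclusion–exclusion for overlaps): − through b1: 10 − through c3: 12 + through b1&c3: 6 → 4.
That gives 4 routes.

4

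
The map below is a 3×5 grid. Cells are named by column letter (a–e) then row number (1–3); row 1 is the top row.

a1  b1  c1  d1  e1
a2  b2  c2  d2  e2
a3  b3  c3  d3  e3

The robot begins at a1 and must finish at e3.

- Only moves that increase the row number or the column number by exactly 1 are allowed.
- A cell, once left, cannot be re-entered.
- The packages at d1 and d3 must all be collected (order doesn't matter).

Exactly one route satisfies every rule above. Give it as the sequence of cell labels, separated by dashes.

a1 - b1 - c1 - d1 - d2 - d3 - e3

Moves only go right or down, so the column and row indices never decrease.
Route from a1: 3× right (reaching d1), 2× down (reaching d3), right to e3 — 6 moves in all.
Check: all required cells visited.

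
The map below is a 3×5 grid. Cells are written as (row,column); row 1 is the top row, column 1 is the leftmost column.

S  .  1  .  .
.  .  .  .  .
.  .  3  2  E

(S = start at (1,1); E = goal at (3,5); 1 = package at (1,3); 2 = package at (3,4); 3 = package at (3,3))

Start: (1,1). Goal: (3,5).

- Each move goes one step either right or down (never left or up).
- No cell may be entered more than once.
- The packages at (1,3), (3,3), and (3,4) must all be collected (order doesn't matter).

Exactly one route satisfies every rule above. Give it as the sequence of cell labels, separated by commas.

(1,1), (1,2), (1,3), (2,3), (3,3), (3,4), (3,5)

Moves only go right or down, so the column and row indices never decrease.
Route from (1,1): right 2 to (1,3), down 2 to (3,3), right 2 to (3,5) — 6 moves in all.
Check: all required cells visited.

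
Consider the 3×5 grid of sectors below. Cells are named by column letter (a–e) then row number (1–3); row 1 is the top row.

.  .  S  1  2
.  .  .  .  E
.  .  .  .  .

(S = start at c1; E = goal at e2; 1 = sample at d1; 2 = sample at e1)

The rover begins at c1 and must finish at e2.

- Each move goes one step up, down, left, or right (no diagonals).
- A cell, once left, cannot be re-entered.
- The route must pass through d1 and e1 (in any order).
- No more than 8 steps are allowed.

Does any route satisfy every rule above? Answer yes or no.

yes

One route that works: c1 → d1 → e1 → e2.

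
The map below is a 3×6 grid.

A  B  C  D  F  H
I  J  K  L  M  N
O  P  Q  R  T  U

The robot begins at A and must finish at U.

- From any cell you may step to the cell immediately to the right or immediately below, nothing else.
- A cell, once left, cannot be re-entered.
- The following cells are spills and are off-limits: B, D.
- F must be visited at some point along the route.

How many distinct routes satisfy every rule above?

0

A right/down-only route from A to U makes exactly 2 down-moves and 5 right-moves in some order.
With no other constraints that would be C(7,2) = 21 routes.
Split at F and multiply the segment counts (each segment already excludes blocked cells): A→F: 0; F→U: 3; product = 0.
No route satisfies every constraint, so the count is 0.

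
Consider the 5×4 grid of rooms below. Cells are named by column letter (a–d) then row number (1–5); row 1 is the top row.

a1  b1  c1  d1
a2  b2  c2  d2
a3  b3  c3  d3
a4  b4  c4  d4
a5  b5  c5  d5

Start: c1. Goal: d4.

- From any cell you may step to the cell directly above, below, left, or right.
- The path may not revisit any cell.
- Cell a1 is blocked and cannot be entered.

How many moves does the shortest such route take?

The Manhattan distance from c1 to d4 is |1−4| + |3−4| = 4, so at least 4 moves are needed.
A route of 4 moves achieves this: c1 → c2 → c3 → c4 → d4.
Since 4 matches the lower bound, it is optimal.

4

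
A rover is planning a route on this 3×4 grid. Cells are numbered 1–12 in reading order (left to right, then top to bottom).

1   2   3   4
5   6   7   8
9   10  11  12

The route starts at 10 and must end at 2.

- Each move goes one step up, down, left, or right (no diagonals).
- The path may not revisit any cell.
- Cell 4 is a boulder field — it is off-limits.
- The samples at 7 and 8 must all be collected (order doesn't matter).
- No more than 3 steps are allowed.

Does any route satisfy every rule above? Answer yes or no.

Even ignoring the no-revisit rule, getting from 10 to 2, taking the cheapest ordering 10 → 7 → 8 → 2 needs at least 2 + 1 + 3 = 6 moves (Manhattan distance per leg), which exceeds the 3-move limit.

no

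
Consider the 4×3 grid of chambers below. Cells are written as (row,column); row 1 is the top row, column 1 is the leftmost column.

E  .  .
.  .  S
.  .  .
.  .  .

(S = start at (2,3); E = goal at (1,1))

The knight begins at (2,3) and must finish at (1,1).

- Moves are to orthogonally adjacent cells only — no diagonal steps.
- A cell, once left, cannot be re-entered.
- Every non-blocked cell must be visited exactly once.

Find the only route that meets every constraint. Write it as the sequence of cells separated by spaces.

Need to visit all 12 open cells exactly once, starting at (2,3) and ending at (1,1).
Route from (2,3): up to (1,3), left to (1,2), 2× down (reaching (3,2)), right to (3,3), down to (4,3), 2× left (reaching (4,1)), 3× up (reaching (1,1)) — 11 moves in all.
Check: all 12 open cells covered.

(2,3) (1,3) (1,2) (2,2) (3,2) (3,3) (4,3) (4,2) (4,1) (3,1) (2,1) (1,1)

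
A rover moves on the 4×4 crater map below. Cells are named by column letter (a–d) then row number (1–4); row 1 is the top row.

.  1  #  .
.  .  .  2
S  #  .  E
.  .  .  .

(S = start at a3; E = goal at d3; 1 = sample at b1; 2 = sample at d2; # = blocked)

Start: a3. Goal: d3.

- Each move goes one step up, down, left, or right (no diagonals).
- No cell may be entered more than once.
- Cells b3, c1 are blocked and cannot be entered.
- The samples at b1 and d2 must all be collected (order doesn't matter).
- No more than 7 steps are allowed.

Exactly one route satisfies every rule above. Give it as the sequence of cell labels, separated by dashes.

The 7-move cap with required stops at b1, d2 leaves no slack for detours.
Route from a3: up 2 to a1, right 1 to b1, down 1 to b2, right 2 to d2, down 1 to d3 — 7 moves in all.
Check: all required cells visited; 7 ≤ 7 moves.

a3 - a2 - a1 - b1 - b2 - c2 - d2 - d3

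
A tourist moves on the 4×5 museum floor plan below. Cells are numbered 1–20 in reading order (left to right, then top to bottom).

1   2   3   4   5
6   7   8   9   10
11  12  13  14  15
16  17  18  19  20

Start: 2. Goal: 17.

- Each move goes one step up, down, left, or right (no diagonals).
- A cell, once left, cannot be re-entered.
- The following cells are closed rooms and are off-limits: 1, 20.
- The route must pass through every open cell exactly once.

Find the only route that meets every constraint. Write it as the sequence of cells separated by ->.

Need to visit all 18 open cells exactly once, starting at 2 and ending at 17.
Route from 2: right 1 to 3, down 1 to 8, right 1 to 9, up 1 to 4, right 1 to 5, down 2 to 15, left 1 to 14, down 1 to 19, left 1 to 18, up 1 to 13, left 1 to 12, up 1 to 7, left 1 to 6, down 2 to 16, right 1 to 17 — 17 moves in all.
Check: all 18 open cells covered.

2 -> 3 -> 8 -> 9 -> 4 -> 5 -> 10 -> 15 -> 14 -> 19 -> 18 -> 13 -> 12 -> 7 -> 6 -> 11 -> 16 -> 17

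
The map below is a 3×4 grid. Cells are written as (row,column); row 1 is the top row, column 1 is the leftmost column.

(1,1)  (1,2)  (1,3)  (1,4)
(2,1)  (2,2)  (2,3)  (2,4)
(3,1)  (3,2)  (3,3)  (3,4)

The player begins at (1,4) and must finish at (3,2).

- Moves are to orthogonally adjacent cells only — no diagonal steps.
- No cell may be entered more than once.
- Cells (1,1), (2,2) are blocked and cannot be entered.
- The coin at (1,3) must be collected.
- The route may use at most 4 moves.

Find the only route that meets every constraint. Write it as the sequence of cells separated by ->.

(1,4) -> (1,3) -> (2,3) -> (3,3) -> (3,2)

The budget equals the shortest possible length, so every move has to be on a shortest route through the required cells.
Route from (1,4): left to (1,3), 2× down (reaching (3,3)), left to (3,2) — 4 moves in all.
Check: all required cells visited; 4 ≤ 4 moves.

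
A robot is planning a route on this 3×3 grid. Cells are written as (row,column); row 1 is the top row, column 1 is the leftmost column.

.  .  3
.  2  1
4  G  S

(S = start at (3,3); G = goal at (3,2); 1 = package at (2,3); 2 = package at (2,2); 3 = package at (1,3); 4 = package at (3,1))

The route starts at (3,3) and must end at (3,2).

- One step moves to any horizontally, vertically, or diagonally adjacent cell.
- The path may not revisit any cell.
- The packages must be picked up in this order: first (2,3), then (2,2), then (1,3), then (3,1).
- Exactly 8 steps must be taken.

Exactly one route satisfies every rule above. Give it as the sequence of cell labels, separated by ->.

The waypoints must appear in the order (2,3), (2,2), (1,3), (3,1), with no cell reused.
Route from (3,3): up 1 to (2,3), left 1 to (2,2), up-right 1 to (1,3), left 2 to (1,1), down 2 to (3,1), right 1 to (3,2) — 8 moves in all.
Check: order respected (1 at step 1, 2 at step 2, 3 at step 3, 4 at step 7); 8 moves as required.

(3,3) -> (2,3) -> (2,2) -> (1,3) -> (1,2) -> (1,1) -> (2,1) -> (3,1) -> (3,2)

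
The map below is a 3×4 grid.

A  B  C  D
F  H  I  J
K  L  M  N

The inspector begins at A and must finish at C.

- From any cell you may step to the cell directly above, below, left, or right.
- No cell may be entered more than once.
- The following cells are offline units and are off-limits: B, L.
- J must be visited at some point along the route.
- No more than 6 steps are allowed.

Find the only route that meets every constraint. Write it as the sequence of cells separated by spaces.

The 6-move cap with required stops at J leaves no slack for detours.
Route from A: down 1 to F, right 3 to J, up 1 to D, left 1 to C — 6 moves in all.
Check: all required cells visited; 6 ≤ 6 moves.

A F H I J D C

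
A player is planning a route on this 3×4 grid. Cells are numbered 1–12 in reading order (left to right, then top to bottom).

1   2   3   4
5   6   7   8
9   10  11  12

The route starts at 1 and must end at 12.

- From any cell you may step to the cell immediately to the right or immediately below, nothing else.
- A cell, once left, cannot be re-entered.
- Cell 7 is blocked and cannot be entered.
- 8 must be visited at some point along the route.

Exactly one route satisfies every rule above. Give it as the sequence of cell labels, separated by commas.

1, 2, 3, 4, 8, 12

Moves only go right or down, so the column and row indices never decrease.
Route from 1: right 3 to 4, down 2 to 12 — 5 moves in all.
Check: all required cells visited.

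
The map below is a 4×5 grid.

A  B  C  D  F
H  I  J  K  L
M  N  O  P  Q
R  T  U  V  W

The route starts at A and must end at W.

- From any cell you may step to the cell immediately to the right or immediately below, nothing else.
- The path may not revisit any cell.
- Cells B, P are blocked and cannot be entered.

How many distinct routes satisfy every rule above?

A right/down-only route from A to W makes exactly 3 down-moves and 4 right-moves in some order.
With no other constraints that would be C(7,3) = 35 routes.
Subtract routes through each blocked cell (inclusion–exclusion for overlaps): − through B: 20 − through P: 20 + through B&P: 12 → 7.
That gives 7 routes.

7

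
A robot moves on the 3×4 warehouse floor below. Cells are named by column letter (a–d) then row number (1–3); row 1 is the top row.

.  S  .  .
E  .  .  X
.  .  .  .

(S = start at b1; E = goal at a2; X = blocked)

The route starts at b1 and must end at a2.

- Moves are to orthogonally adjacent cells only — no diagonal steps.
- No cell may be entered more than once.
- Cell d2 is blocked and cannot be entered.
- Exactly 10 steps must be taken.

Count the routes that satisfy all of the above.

Need simple routes of exactly 10 moves from b1 to a2 (Manhattan distance 2, so 4 moves are spent on a detour and 4 undoing it).
No route satisfies every constraint, so the count is 0.

0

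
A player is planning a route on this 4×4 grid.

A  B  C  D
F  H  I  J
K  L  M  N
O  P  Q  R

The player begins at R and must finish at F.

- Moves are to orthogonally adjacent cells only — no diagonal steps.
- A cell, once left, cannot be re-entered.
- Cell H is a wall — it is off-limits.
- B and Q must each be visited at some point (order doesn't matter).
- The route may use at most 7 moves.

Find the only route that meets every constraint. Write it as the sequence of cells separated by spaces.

R Q M I C B A F

The 7-move cap with required stops at B, Q leaves no slack for detours.
Route from R: left 1 to Q, up 3 to C, left 2 to A, down 1 to F — 7 moves in all.
Check: all required cells visited; 7 ≤ 7 moves.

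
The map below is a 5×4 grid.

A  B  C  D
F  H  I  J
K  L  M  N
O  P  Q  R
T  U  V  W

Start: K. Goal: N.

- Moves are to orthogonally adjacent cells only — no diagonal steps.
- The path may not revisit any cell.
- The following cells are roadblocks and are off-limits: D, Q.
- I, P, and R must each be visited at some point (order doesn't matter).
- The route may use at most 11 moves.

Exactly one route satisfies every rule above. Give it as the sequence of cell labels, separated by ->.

K -> F -> H -> I -> M -> L -> P -> U -> V -> W -> R -> N

The 11-move cap with required stops at I, P, R leaves no slack for detours.
Route from K: up to F, 2× right (reaching I), down to M, left to L, 2× down (reaching U), 2× right (reaching W), 2× up (reaching N) — 11 moves in all.
Check: all required cells visited; 11 ≤ 11 moves.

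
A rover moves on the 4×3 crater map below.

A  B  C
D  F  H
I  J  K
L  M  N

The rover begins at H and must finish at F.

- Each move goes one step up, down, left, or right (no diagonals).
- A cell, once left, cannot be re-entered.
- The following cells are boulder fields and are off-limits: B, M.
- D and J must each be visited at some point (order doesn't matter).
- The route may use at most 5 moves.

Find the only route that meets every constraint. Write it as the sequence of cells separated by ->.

The budget equals the shortest possible length, so every move has to be on a shortest route through the required cells.
Route from H: down to K, 2× left (reaching I), up to D, right to F — 5 moves in all.
Check: all required cells visited; 5 ≤ 5 moves.

H -> K -> J -> I -> D -> F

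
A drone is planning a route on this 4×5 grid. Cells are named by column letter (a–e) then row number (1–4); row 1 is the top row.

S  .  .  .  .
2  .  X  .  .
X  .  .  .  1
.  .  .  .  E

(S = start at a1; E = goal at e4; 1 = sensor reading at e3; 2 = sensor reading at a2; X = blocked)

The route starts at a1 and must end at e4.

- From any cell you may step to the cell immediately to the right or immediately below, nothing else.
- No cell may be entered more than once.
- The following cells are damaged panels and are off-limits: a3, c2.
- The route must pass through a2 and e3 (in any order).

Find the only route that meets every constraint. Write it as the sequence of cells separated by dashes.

a1 - a2 - b2 - b3 - c3 - d3 - e3 - e4

Moves only go right or down, so the column and row indices never decrease.
Route from a1: down to a2, right to b2, down to b3, 3× right (reaching e3), down to e4 — 7 moves in all.
Check: all required cells visited.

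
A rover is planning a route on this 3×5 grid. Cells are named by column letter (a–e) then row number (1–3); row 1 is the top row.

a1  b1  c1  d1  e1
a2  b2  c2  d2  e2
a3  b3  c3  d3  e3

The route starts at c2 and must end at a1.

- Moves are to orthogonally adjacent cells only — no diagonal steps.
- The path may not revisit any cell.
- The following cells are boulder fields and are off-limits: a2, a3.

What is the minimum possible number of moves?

The Manhattan distance from c2 to a1 is |2−1| + |3−1| = 3, so at least 3 moves are needed.
A route of 3 moves achieves this: c2 → c1 → b1 → a1.
Since 3 matches the lower bound, it is optimal.

3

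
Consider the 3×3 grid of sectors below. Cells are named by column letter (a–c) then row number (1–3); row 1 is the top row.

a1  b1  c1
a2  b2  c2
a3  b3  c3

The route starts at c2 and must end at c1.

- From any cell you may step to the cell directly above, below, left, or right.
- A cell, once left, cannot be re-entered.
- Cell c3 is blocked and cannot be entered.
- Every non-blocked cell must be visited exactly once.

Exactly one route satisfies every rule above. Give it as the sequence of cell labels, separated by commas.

c2, b2, b3, a3, a2, a1, b1, c1

Need to visit all 8 open cells exactly once, starting at c2 and ending at c1.
Cell b3 has only two open neighbours (b2 and a3), so the path must pass straight through it: one of those is the cell it's entered from and the other is where it exits.
Route from c2: left to b2, down to b3, left to a3, 2× up (reaching a1), 2× right (reaching c1) — 7 moves in all.
Check: all 8 open cells covered.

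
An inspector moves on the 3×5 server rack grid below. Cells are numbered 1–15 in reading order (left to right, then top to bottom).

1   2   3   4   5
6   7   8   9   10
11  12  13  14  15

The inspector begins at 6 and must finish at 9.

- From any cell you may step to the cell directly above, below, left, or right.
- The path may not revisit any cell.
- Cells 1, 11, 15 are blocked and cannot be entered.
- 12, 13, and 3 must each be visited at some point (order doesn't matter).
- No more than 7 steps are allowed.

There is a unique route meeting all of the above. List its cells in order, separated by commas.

6, 7, 12, 13, 8, 3, 4, 9

The 7-move cap with required stops at 12, 13, 3 leaves no slack for detours.
Route from 6: right to 7, down to 12, right to 13, 2× up (reaching 3), right to 4, down to 9 — 7 moves in all.
Check: all required cells visited; 7 ≤ 7 moves.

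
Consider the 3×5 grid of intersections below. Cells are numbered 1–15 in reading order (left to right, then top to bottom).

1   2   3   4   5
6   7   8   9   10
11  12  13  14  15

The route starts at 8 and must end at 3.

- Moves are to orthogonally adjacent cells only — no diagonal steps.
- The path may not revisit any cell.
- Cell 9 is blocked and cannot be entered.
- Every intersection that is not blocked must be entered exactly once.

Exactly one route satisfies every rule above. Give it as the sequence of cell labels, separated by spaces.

8 7 2 1 6 11 12 13 14 15 10 5 4 3

Need to visit all 14 open cells exactly once, starting at 8 and ending at 3.
Route from 8: left to 7, up to 2, left to 1, 2× down (reaching 11), 4× right (reaching 15), 2× up (reaching 5), 2× left (reaching 3) — 13 moves in all.
Check: all 14 open cells covered.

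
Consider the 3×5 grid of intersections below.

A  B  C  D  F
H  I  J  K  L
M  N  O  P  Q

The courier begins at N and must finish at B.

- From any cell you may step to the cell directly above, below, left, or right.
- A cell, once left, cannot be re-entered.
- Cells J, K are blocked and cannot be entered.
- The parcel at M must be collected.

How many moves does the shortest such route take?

4

Any route passes through M somewhere between N and B. Summing Manhattan distances along the two legs (N → M → B) gives a lower bound of 1 + 3 = 4 moves.
A route of 4 moves achieves this: N → M → H → A → B.
Since 4 matches the lower bound, it is optimal.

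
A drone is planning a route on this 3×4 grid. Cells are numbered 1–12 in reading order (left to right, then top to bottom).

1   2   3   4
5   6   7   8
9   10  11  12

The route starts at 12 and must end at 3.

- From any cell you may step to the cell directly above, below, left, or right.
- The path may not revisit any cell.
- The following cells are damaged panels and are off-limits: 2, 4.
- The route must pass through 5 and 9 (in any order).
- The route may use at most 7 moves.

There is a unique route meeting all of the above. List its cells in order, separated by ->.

The budget equals the shortest possible length, so every move has to be on a shortest route through the required cells.
Route from 12: left 3 to 9, up 1 to 5, right 2 to 7, up 1 to 3 — 7 moves in all.
Check: all required cells visited; 7 ≤ 7 moves.

12 -> 11 -> 10 -> 9 -> 5 -> 6 -> 7 -> 3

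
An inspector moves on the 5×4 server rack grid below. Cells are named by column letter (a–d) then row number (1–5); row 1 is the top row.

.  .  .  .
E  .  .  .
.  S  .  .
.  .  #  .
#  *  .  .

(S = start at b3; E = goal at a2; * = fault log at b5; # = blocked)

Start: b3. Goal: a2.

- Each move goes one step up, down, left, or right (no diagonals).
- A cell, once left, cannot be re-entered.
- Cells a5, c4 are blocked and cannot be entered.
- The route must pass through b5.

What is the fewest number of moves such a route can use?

Any route passes through b5 somewhere between b3 and a2. Summing Manhattan distances along the two legs (b3 → b5 → a2) gives a lower bound of 2 + 4 = 6 moves.
The shortest route satisfying every rule uses 10 moves: b3 → b4 → b5 → c5 → d5 → d4 → d3 → d2 → c2 → b2 → a2.
The no-revisit rule (legs can't share cells) pushes the minimum above the 6-move bound; an exhaustive check rules out every length from 6 to 9 (on a 4-connected grid the length of any start-to-goal walk has the same parity as the Manhattan bound, so only lengths 6, 8, 10, … need checking), leaving 10 as the minimum.

10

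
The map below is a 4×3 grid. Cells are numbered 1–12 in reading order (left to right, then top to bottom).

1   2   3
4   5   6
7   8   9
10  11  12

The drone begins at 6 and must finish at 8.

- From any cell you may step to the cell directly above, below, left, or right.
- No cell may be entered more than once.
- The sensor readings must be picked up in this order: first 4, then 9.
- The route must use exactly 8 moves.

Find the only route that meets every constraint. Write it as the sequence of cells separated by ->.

The waypoints must appear in the order 4, 9, with no cell reused.
Route from 6: 2× left (reaching 4), 2× down (reaching 10), 2× right (reaching 12), up to 9, left to 8 — 8 moves in all.
Check: order respected (4 at step 2, 9 at step 7); 8 moves as required.

6 -> 5 -> 4 -> 7 -> 10 -> 11 -> 12 -> 9 -> 8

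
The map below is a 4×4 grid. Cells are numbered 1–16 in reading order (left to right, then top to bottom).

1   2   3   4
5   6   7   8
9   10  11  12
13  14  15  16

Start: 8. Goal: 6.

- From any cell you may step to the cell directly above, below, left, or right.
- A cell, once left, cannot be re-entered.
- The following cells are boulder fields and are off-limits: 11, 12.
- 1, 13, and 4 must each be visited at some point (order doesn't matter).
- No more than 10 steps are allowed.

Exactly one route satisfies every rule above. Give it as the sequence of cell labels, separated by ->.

8 -> 4 -> 3 -> 2 -> 1 -> 5 -> 9 -> 13 -> 14 -> 10 -> 6

The budget equals the shortest possible length, so every move has to be on a shortest route through the required cells.
Route from 8: up 1 to 4, left 3 to 1, down 3 to 13, right 1 to 14, up 2 to 6 — 10 moves in all.
Check: all required cells visited; 10 ≤ 10 moves.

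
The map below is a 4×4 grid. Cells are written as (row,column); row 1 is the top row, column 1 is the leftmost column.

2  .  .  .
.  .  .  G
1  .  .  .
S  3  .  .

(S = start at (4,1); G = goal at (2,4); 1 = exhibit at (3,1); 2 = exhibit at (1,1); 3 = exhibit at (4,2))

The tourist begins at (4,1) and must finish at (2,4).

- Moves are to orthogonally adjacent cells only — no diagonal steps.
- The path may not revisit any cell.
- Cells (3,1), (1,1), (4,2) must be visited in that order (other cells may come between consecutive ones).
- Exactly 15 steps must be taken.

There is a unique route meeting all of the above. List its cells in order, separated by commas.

The waypoints must appear in the order (3,1), (1,1), (4,2), with no cell reused.
Route from (4,1): 3× up (reaching (1,1)), right to (1,2), 3× down (reaching (4,2)), 2× right (reaching (4,4)), up to (3,4), left to (3,3), 2× up (reaching (1,3)), right to (1,4), down to (2,4) — 15 moves in all.
Check: order respected (1 at step 1, 2 at step 3, 3 at step 7); 15 moves as required.

(4,1), (3,1), (2,1), (1,1), (1,2), (2,2), (3,2), (4,2), (4,3), (4,4), (3,4), (3,3), (2,3), (1,3), (1,4), (2,4)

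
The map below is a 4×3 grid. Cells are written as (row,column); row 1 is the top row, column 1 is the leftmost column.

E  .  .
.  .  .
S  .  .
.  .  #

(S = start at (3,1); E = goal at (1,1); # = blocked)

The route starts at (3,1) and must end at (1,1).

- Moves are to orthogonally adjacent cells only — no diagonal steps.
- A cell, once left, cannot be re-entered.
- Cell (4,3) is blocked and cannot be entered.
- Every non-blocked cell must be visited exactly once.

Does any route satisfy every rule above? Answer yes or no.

yes

One route that works: (3,1) → (4,1) → (4,2) → (3,2) → (3,3) → (2,3) → (1,3) → (1,2) → (2,2) → (2,1) → (1,1).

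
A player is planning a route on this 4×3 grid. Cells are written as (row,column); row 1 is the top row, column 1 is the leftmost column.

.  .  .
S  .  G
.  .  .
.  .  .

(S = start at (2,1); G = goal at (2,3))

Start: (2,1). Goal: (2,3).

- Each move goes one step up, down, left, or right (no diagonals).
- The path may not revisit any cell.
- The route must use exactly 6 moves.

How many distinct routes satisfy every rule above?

7

Need simple routes of exactly 6 moves from (2,1) to (2,3) (Manhattan distance 2, so 2 moves are spent on a detour and 2 undoing it).
Enumerating: (2,1) (1,1) (1,2) (2,2) (3,2) (3,3) (2,3) | (2,1) (3,1) (4,1) (4,2) (3,2) (2,2) (2,3) | (2,1) (3,1) (4,1) (4,2) (3,2) (3,3) (2,3) | (2,1) (3,1) (4,1) (4,2) (4,3) (3,3) (2,3) | (2,1) (3,1) (3,2) (2,2) (1,2) (1,3) (2,3) | (2,1) (3,1) (3,2) (4,2) (4,3) (3,3) (2,3) | (2,1) (2,2) (3,2) (4,2) (4,3) (3,3) (2,3).
That gives 7 routes.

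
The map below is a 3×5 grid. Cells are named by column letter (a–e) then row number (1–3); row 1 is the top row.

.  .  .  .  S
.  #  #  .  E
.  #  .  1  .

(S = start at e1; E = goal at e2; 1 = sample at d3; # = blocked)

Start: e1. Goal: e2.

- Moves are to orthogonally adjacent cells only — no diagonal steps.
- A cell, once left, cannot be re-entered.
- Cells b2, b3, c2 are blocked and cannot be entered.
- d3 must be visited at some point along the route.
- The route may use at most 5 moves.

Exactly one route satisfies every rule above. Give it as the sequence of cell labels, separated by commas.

Any route must reach d3 and still end at e2 within 5 moves, so the order of the required stops is forced.
Route from e1: left to d1, 2× down (reaching d3), right to e3, up to e2 — 5 moves in all.
Check: all required cells visited; 5 ≤ 5 moves.

e1, d1, d2, d3, e3, e2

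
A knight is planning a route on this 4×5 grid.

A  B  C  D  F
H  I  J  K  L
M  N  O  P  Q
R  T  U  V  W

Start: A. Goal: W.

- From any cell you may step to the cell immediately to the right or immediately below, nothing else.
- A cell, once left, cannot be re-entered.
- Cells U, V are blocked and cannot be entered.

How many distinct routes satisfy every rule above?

15

A right/down-only route from A to W makes exactly 3 down-moves and 4 right-moves in some order.
With no other constraints that would be C(7,3) = 35 routes.
Subtract routes through each blocked cell (inclusion–exclusion for overlaps): − through U: 10 − through V: 20 + through U&V: 10 → 15.
That gives 15 routes.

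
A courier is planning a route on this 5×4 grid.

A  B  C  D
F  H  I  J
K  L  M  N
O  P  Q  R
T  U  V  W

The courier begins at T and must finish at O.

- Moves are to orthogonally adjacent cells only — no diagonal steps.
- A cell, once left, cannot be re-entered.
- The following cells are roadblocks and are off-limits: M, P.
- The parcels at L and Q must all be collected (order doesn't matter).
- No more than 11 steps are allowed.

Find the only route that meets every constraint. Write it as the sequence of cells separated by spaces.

The 11-move cap with required stops at L, Q leaves no slack for detours.
Route from T: right 2 to V, up 1 to Q, right 1 to R, up 2 to J, left 2 to H, down 1 to L, left 1 to K, down 1 to O — 11 moves in all.
Check: all required cells visited; 11 ≤ 11 moves.

T U V Q R N J I H L K O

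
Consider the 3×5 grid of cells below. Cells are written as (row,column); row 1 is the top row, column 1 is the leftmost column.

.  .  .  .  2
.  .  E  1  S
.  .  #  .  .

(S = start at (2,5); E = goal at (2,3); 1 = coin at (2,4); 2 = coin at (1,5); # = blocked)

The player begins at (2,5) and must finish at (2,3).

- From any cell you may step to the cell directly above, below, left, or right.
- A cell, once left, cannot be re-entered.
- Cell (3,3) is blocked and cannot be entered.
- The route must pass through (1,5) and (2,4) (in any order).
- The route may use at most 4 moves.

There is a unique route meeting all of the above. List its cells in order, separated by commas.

(2,5), (1,5), (1,4), (2,4), (2,3)

The 4-move cap with required stops at (1,5), (2,4) leaves no slack for detours.
Route from (2,5): up to (1,5), left to (1,4), down to (2,4), left to (2,3) — 4 moves in all.
Check: all required cells visited; 4 ≤ 4 moves.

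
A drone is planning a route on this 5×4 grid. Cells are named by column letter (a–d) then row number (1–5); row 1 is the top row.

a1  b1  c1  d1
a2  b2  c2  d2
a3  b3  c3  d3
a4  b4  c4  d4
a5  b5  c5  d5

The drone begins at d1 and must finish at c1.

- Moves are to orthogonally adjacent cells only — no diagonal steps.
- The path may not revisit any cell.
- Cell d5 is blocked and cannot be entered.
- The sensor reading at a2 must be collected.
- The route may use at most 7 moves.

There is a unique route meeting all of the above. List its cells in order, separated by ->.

The 7-move cap with required stops at a2 leaves no slack for detours.
Route from d1: down 1 to d2, left 3 to a2, up 1 to a1, right 2 to c1 — 7 moves in all.
Check: all required cells visited; 7 ≤ 7 moves.

d1 -> d2 -> c2 -> b2 -> a2 -> a1 -> b1 -> c1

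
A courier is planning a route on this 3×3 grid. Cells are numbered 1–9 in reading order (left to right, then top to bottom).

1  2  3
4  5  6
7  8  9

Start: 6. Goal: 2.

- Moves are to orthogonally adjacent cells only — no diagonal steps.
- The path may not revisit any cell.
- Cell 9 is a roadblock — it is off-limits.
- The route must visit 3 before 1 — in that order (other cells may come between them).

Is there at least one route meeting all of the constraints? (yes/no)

Even ignoring the required order, no revisit-free route from 6 to 2 manages to pass through all of 3 and 1: branching out from 6, every path either misses one of them or, having collected them, can no longer reach 2 without re-entering a cell.

no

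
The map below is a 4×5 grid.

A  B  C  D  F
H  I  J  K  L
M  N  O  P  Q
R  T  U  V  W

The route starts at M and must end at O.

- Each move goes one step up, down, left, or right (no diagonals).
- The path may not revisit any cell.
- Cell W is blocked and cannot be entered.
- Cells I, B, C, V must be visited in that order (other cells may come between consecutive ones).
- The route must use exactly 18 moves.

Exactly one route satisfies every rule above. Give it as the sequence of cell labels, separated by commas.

The waypoints must appear in the order I, B, C, V, with no cell reused.
Route from M: down 1 to R, right 1 to T, up 2 to I, left 1 to H, up 1 to A, right 2 to C, down 1 to J, right 1 to K, up 1 to D, right 1 to F, down 2 to Q, left 1 to P, down 1 to V, left 1 to U, up 1 to O — 18 moves in all.
Check: order respected (I at step 4, B at step 7, C at step 8, V at step 16); 18 moves as required.

M, R, T, N, I, H, A, B, C, J, K, D, F, L, Q, P, V, U, O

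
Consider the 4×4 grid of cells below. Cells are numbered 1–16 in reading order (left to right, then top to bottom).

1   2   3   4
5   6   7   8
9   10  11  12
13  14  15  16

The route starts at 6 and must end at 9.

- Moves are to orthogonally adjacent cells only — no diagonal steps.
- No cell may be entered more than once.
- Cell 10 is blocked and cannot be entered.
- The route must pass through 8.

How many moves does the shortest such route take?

8

Any route passes through 8 somewhere between 6 and 9. Summing Manhattan distances along the two legs (6 → 8 → 9) gives a lower bound of 2 + 4 = 6 moves.
The shortest route satisfying every rule uses 8 moves: 6 → 7 → 8 → 4 → 3 → 2 → 1 → 5 → 9.
The no-revisit rule (legs can't share cells) pushes the minimum above the 6-move bound; an exhaustive check rules out every length from 6 to 7, leaving 8 as the minimum.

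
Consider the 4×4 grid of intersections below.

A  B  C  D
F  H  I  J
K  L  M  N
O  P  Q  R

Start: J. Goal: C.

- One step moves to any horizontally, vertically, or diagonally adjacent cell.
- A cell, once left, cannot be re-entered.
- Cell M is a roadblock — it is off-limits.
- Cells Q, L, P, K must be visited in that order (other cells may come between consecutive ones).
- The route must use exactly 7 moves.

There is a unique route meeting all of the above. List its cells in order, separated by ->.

J -> N -> Q -> L -> P -> K -> H -> C

The waypoints must appear in the order Q, L, P, K, with no cell reused.
Route from J: down to N, down-left to Q, up-left to L, down to P, up-left to K, 2× up-right (reaching C) — 7 moves in all.
Check: order respected (Q at step 2, L at step 3, P at step 4, K at step 5); 7 moves as required.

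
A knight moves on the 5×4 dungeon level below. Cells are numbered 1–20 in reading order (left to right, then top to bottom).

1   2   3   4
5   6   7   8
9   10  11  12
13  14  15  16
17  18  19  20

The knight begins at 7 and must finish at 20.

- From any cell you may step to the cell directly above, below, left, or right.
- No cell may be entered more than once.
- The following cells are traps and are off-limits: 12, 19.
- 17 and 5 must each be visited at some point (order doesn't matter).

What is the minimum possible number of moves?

10

Any route passes through 17 and 5 in some order between 7 and 20. Summing Manhattan distances along each leg and taking the cheapest ordering (7 → 5 → 17 → 20) gives a lower bound of 2 + 3 + 3 = 8 moves.
That bound ignores the blocked cells. Measuring each leg by the fewest moves that actually steer around them (7→5: 2; 5→17: 3; 17→20: 5) raises the lower bound to 10.
A route of 10 moves exists: 7 → 6 → 5 → 9 → 13 → 17 → 18 → 14 → 15 → 16 → 20.
Since 10 matches that lower bound, it is optimal.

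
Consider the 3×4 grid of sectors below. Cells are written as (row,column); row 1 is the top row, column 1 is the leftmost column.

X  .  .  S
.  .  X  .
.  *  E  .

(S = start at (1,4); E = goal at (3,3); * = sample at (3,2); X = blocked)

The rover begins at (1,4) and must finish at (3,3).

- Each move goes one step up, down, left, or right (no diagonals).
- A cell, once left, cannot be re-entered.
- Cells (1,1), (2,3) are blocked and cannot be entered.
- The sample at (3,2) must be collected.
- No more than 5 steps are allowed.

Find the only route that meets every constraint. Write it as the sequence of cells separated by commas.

The budget equals the shortest possible length, so every move has to be on a shortest route through the required cells.
Route from (1,4): 2× left (reaching (1,2)), 2× down (reaching (3,2)), right to (3,3) — 5 moves in all.
Check: all required cells visited; 5 ≤ 5 moves.

(1,4), (1,3), (1,2), (2,2), (3,2), (3,3)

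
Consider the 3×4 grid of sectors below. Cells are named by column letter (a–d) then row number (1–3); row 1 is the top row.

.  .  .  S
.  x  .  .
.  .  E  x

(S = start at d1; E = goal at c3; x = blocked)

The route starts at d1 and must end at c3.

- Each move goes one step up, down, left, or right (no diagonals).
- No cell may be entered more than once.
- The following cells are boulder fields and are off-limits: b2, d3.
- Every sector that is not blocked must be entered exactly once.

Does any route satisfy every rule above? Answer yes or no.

One route that works: d1 → d2 → c2 → c1 → b1 → a1 → a2 → a3 → b3 → c3.

yes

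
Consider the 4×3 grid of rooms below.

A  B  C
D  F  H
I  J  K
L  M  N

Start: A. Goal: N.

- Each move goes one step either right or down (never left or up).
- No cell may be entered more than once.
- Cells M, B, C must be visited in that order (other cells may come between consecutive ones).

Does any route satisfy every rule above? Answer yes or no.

B lies above M, so going from M to B would need an upward move — but moves only go right/down, so M cannot be visited before B.

no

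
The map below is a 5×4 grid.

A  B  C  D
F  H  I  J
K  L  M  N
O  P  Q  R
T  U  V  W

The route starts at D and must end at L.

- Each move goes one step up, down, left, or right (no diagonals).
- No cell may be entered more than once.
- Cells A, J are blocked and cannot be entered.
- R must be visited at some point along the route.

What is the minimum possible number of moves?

Any route passes through R somewhere between D and L. Summing Manhattan distances along the two legs (D → R → L) gives a lower bound of 3 + 3 = 6 moves.
That bound ignores the blocked cells. Measuring each leg by the fewest moves that actually steer around them (D→R: 5; R→L: 3) raises the lower bound to 8.
A route of 8 moves exists: D → C → I → M → N → R → Q → P → L.
Since 8 matches that lower bound, it is optimal.

8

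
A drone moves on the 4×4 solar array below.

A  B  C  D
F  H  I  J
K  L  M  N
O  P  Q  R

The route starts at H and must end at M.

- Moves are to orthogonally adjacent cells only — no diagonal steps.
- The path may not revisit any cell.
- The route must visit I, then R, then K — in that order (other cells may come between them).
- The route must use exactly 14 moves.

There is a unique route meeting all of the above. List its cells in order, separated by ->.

The waypoints must appear in the order I, R, K, with no cell reused.
Route from H: left 1 to F, up 1 to A, right 2 to C, down 1 to I, right 1 to J, down 2 to R, left 3 to O, up 1 to K, right 2 to M — 14 moves in all.
Check: order respected (I at step 5, R at step 8, K at step 12); 14 moves as required.

H -> F -> A -> B -> C -> I -> J -> N -> R -> Q -> P -> O -> K -> L -> M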